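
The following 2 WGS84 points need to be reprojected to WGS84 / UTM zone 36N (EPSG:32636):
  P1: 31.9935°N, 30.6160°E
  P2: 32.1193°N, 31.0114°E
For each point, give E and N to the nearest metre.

UTM zone 36N: λ₀ = 33°, k₀ = 0.9996.
P1 (31.9935°, 30.6160°) → (274773.854, 3542198.680) m.
P2 (32.1193°, 31.0114°) → (312393.222, 3555390.749) m.

P1: E 274774 m, N 3542199 m; P2: E 312393 m, N 3555391 m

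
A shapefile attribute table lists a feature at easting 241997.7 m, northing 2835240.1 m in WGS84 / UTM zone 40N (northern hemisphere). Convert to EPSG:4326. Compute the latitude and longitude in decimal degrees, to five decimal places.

Zone 40N: λ₀ = 57°, k₀ = 0.9996, false easting 500000 m.
Meridian distance M = (N − FN)/k₀ = 2836374.6 m.
Inverse transverse Mercator on WGS84 gives φ = 25.61219971°, λ = 54.43090038°.

lat 25.61220°, lon 54.43090°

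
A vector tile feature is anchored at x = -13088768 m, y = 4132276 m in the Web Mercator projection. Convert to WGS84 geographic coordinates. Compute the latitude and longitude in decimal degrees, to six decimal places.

lat 34.767101°, lon -117.578403°

R = 6378137 m. λ = x/R = -117.57840345°.
φ = 2·arctan(exp(y/R)) − 90° = 2·arctan(1.91149) − 90° = 34.76710122°.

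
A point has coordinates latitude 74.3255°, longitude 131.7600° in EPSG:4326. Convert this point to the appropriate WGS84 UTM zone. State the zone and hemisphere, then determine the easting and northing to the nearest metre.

Zone 52N: E 583206 m, N 8250283 m

Longitude 131.7600° lies in the 6° band [126°, 132°), giving zone 52; latitude is north of the equator, so 52N.
Zone 52 central meridian λ₀ = 6×52 − 183 = 129°; Δλ = +2.7600°.
Transverse Mercator on WGS84 with k₀ = 0.9996 gives E = 583206.090 m, N = 8250282.560 m.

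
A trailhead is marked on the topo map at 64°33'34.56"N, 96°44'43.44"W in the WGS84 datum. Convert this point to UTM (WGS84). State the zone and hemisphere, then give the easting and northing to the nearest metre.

Longitude -96.7454° lies in the 6° band [-102°, -96°), giving zone 14; latitude is north of the equator, so 14N.
Zone 14 central meridian λ₀ = 6×14 − 183 = -99°; Δλ = +2.2546°.
Transverse Mercator on WGS84 with k₀ = 0.9996 gives E = 608049.027 m, N = 7161294.416 m.

Zone 14N: E 608049 m, N 7161294 m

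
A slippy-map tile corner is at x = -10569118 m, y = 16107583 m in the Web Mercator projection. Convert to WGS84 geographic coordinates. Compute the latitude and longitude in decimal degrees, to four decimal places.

R = 6378137 m. λ = x/R = -94.94400239°.
φ = 2·arctan(exp(y/R)) − 90° = 2·arctan(12.49635) − 90° = 80.84950026°.

lat 80.8495°, lon -94.9440°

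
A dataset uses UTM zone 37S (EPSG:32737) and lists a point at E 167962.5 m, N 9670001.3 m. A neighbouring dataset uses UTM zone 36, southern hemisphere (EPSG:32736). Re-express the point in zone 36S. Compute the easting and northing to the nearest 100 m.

E 835000 m, N 9670000 m

UTM 37S → geographic: φ = -2.98149957°, λ = 36.01340045°.
UTM 36S (λ₀ = 33°) forward: E = 835019.851 m, N = 9669993.170 m.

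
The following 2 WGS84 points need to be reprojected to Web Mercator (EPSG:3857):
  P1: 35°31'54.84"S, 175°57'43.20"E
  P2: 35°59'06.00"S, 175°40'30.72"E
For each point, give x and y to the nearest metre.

P1: x 19588000 m, y -4236401 m; P2: x 19556074 m, y -4298558 m

Web Mercator: x = R·λ, y = R·ln tan(π/4+φ/2), R = 6378137 m.
P1 (-35.5319°, 175.9620°) → (19588000.239, -4236401.231) m.
P2 (-35.9850°, 175.6752°) → (19556073.809, -4298557.591) m.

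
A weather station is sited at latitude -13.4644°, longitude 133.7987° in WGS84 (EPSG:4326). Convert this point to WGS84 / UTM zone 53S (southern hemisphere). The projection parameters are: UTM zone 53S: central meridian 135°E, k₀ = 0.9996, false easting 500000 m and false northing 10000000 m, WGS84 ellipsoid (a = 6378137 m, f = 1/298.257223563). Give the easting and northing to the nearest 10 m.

E 369970 m, N 8511190 m

Zone 53 central meridian λ₀ = 6×53 − 183 = 135°; Δλ = -1.2013°.
Transverse Mercator on WGS84 with k₀ = 0.9996 gives E = 369967.314 m, N = 8511189.667 m.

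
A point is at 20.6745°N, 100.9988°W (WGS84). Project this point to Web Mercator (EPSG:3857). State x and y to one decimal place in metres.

x -11243135.0 m, y 2353108.2 m

Web Mercator is spherical with R = a = 6378137 m.
x = R·λ = 6378137 × -1.762761601 = -11243134.987 m.
y = R·ln tan(π/4 + φ/2) = 6378137 × 0.368933474 = 2353108.241 m.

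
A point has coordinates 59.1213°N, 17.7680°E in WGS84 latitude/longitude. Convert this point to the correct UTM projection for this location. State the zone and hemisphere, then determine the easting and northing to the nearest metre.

Longitude 17.7680° lies in the 6° band [12°, 18°), giving zone 33; latitude is north of the equator, so 33N.
Zone 33 central meridian λ₀ = 6×33 − 183 = 15°; Δλ = +2.7680°.
Transverse Mercator on WGS84 with k₀ = 0.9996 gives E = 658439.150 m, N = 6556844.624 m.

Zone 33N: E 658439 m, N 6556845 m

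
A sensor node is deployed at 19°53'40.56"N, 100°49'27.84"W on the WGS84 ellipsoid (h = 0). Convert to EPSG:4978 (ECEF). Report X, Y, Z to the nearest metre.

X -1126763 m, Y -5893064 m, Z 2156729 m

WGS84: a = 6378137 m, e² = 0.006694380; N(φ) = a/√(1−e²sin²φ) = 6380610.589 m.
X = (N+h)·cosφ·cosλ = -1126763.329 m; Y = (N+h)·cosφ·sinλ = -5893064.479 m; Z = (N(1−e²)+h)·sinφ = 2156728.637 m.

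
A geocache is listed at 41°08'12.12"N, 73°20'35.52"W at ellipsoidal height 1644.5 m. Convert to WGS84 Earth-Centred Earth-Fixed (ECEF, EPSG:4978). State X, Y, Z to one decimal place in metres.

WGS84: a = 6378137 m, e² = 0.006694380; N(φ) = a/√(1−e²sin²φ) = 6387396.407 m.
X = (N+h)·cosφ·cosλ = 1379262.047 m; Y = (N+h)·cosφ·sinλ = -4609945.267 m; Z = (N(1−e²)+h)·sinφ = 4174950.590 m.

X 1379262.0 m, Y -4609945.3 m, Z 4174950.6 m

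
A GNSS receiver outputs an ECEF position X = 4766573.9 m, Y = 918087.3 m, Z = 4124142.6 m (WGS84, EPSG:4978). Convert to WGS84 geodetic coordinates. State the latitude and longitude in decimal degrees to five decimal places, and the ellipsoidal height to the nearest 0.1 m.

λ = atan2(Y, X) = 10.90220039°; p = √(X²+Y²) = 4854184.9 m.
Bowring's method on WGS84 (a = 6378137 m, b = 6356752.314 m) gives φ = 40.54139989°, h = 443.116 m.

lat 40.54140°, lon 10.90220°, h 443.1 m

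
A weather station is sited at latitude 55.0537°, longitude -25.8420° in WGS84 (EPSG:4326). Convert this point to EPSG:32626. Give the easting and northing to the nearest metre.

E 573975 m, N 6101380 m

Zone 26 central meridian λ₀ = 6×26 − 183 = -27°; Δλ = +1.1580°.
Transverse Mercator on WGS84 with k₀ = 0.9996 gives E = 573974.866 m, N = 6101379.923 m.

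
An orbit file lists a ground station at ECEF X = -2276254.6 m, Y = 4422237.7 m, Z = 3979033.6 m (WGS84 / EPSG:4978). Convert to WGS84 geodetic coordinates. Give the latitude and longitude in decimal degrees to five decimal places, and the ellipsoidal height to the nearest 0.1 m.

λ = atan2(Y, X) = 117.23620008°; p = √(X²+Y²) = 4973682.9 m.
Bowring's method on WGS84 (a = 6378137 m, b = 6356752.314 m) gives φ = 38.84829944°, h = -289.477 m.

lat 38.84830°, lon 117.23620°, h -289.5 m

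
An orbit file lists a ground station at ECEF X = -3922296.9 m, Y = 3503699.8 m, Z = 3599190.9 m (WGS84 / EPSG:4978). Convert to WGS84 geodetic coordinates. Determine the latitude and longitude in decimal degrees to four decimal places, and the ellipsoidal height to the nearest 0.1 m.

lat 34.5652°, lon 138.2263°, h 1657.8 m

λ = atan2(Y, X) = 138.22629994°; p = √(X²+Y²) = 5259308.4 m.
Bowring's method on WGS84 (a = 6378137 m, b = 6356752.314 m) gives φ = 34.56520014°, h = 1657.839 m.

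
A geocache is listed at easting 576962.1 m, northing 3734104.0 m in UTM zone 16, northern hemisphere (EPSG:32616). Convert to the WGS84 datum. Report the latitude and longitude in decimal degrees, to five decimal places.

Zone 16N: λ₀ = -87°, k₀ = 0.9996, false easting 500000 m.
Meridian distance M = (N − FN)/k₀ = 3735598.2 m.
Inverse transverse Mercator on WGS84 gives φ = 33.74420024°, λ = -86.16909991°.

lat 33.74420°, lon -86.16910°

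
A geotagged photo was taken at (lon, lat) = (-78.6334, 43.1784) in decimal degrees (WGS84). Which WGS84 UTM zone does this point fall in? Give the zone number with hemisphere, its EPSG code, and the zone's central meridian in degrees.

Zone 17N (EPSG:32617), central meridian -81°

UTM zone = ⌊(λ + 180)/6⌋ + 1; -78.6334° ∈ [-84°, -78°) → zone 17.
Hemisphere: N (φ ≥ 0).
Central meridian λ₀ = 6×17 − 183 = -81°.
EPSG code: 32617.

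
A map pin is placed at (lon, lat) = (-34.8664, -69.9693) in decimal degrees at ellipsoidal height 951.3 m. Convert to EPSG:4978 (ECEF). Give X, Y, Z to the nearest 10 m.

X 1798070 m, Y -1252790 m, Z -5970760 m

WGS84: a = 6378137 m, e² = 0.006694380; N(φ) = a/√(1−e²sin²φ) = 6397065.065 m.
X = (N+h)·cosφ·cosλ = 1798074.506 m; Y = (N+h)·cosφ·sinλ = -1252787.189 m; Z = (N(1−e²)+h)·sinφ = -5970761.499 m.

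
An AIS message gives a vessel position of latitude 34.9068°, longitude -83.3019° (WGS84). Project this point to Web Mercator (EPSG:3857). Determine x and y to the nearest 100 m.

x -9273100 m, y 4151200 m

Web Mercator is spherical with R = a = 6378137 m.
x = R·λ = 6378137 × -1.453892428 = -9273125.090 m.
y = R·ln tan(π/4 + φ/2) = 6378137 × 0.650851940 = 4151222.838 m.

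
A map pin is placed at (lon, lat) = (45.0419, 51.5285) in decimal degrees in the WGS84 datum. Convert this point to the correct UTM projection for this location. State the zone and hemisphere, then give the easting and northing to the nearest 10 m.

Longitude 45.0419° lies in the 6° band [42°, 48°), giving zone 38; latitude is north of the equator, so 38N.
Zone 38 central meridian λ₀ = 6×38 − 183 = 45°; Δλ = +0.0419°.
Transverse Mercator on WGS84 with k₀ = 0.9996 gives E = 502906.579 m, N = 5708599.587 m.

Zone 38N: E 502910 m, N 5708600 m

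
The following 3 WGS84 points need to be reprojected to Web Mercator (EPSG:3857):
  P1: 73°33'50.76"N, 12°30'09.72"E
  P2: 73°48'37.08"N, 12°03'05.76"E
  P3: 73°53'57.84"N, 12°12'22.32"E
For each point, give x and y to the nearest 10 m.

P1: x 1391790 m, y 12341790 m; P2: x 1341580 m, y 12439370 m; P3: x 1358790 m, y 12475040 m

Web Mercator: x = R·λ, y = R·ln tan(π/4+φ/2), R = 6378137 m.
P1 (73.5641°, 12.5027°) → (1391794.198, 12341794.943) m.
P2 (73.8103°, 12.0516°) → (1341577.975, 12439371.354) m.
P3 (73.8994°, 12.2062°) → (1358787.969, 12475040.544) m.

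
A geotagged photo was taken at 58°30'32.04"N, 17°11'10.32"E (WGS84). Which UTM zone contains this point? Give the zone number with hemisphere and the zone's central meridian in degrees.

Zone 33N, central meridian 15°

UTM zone = ⌊(λ + 180)/6⌋ + 1; 17.1862° ∈ [12°, 18°) → zone 33.
Hemisphere: N (φ ≥ 0).
Central meridian λ₀ = 6×33 − 183 = 15°.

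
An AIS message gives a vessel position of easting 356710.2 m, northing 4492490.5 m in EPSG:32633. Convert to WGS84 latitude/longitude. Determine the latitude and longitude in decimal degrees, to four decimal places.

Zone 33N: λ₀ = 15°, k₀ = 0.9996, false easting 500000 m.
Meridian distance M = (N − FN)/k₀ = 4494288.2 m.
Inverse transverse Mercator on WGS84 gives φ = 40.57080010°, λ = 13.30720027°.

lat 40.5708°, lon 13.3072°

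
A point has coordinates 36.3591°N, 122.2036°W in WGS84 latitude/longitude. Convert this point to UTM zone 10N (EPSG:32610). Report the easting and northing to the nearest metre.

E 571452 m, N 4024073 m

Zone 10 central meridian λ₀ = 6×10 − 183 = -123°; Δλ = +0.7964°.
Transverse Mercator on WGS84 with k₀ = 0.9996 gives E = 571451.507 m, N = 4024073.495 m.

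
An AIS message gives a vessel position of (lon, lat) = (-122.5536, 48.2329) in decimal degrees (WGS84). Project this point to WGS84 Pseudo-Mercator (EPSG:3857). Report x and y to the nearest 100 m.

x -13642600 m, y 6145700 m

Web Mercator is spherical with R = a = 6378137 m.
x = R·λ = 6378137 × -2.138963830 = -13642604.347 m.
y = R·ln tan(π/4 + φ/2) = 6378137 × 0.963555491 = 6145688.928 m.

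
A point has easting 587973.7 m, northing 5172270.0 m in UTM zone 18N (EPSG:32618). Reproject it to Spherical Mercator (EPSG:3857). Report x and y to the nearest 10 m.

Unproject from UTM 18N (λ₀ = -75°) → φ = 46.69819996°, λ = -73.84929965°.
Web Mercator (R = 6378137 m): x = -8220866.433 m, y = 5892951.006 m.

x -8220870 m, y 5892950 m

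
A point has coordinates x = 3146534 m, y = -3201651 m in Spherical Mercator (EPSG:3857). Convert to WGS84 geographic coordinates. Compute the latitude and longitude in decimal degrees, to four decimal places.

R = 6378137 m. λ = x/R = 28.26579584°.
φ = 2·arctan(exp(y/R)) − 90° = 2·arctan(0.60534) − 90° = -27.62400026°.

lat -27.6240°, lon 28.2658°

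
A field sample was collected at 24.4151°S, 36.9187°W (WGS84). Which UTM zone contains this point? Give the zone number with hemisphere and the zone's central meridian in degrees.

Zone 24S, central meridian -39°

UTM zone = ⌊(λ + 180)/6⌋ + 1; -36.9187° ∈ [-42°, -36°) → zone 24.
Hemisphere: S (φ < 0).
Central meridian λ₀ = 6×24 − 183 = -39°.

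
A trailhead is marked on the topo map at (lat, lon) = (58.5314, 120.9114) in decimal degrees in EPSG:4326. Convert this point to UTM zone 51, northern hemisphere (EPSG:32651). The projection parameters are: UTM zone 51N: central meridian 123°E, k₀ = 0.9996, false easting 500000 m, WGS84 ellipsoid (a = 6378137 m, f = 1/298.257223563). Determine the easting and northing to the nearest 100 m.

E 378400 m, N 6489800 m

Zone 51 central meridian λ₀ = 6×51 − 183 = 123°; Δλ = -2.0886°.
Transverse Mercator on WGS84 with k₀ = 0.9996 gives E = 378391.041 m, N = 6489765.885 m.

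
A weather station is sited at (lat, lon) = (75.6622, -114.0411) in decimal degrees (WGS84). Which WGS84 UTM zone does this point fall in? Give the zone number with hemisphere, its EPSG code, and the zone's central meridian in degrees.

UTM zone = ⌊(λ + 180)/6⌋ + 1; -114.0411° ∈ [-120°, -114°) → zone 11.
Hemisphere: N (φ ≥ 0).
Central meridian λ₀ = 6×11 − 183 = -117°.
EPSG code: 32611.

Zone 11N (EPSG:32611), central meridian -117°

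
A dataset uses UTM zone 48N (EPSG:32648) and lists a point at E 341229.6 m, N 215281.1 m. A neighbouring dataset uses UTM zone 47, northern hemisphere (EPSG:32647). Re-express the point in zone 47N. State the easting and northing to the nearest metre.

UTM 48N → geographic: φ = 1.94710004°, λ = 103.57250008°.
UTM 47N (λ₀ = 99°) forward: E = 1009056.000 m, N = 215905.165 m.

E 1009056 m, N 215905 m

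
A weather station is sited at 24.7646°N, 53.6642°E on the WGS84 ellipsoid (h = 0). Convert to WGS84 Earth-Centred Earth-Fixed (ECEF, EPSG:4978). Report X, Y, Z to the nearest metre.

WGS84: a = 6378137 m, e² = 0.006694380; N(φ) = a/√(1−e²sin²φ) = 6381886.379 m.
X = (N+h)·cosφ·cosλ = 3433625.295 m; Y = (N+h)·cosφ·sinλ = 4668198.221 m; Z = (N(1−e²)+h)·sinφ = 2655419.440 m.

X 3433625 m, Y 4668198 m, Z 2655419 m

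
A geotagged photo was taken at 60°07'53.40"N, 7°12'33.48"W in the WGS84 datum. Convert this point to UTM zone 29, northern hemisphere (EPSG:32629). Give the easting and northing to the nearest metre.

E 599476 m, N 6667404 m

Zone 29 central meridian λ₀ = 6×29 − 183 = -9°; Δλ = +1.7907°.
Transverse Mercator on WGS84 with k₀ = 0.9996 gives E = 599476.287 m, N = 6667404.371 m.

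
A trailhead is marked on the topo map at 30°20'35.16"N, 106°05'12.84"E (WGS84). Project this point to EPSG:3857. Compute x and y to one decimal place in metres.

Web Mercator is spherical with R = a = 6378137 m.
x = R·λ = 6378137 × 1.851565698 = 11809539.688 m.
y = R·ln tan(π/4 + φ/2) = 6378137 × 0.556232773 = 3547728.828 m.

x 11809539.7 m, y 3547728.8 m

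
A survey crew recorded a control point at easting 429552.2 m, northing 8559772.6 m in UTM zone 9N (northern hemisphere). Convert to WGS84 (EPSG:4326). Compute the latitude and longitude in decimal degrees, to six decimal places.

lat 77.101300°, lon -131.828098°

Zone 9N: λ₀ = -129°, k₀ = 0.9996, false easting 500000 m.
Meridian distance M = (N − FN)/k₀ = 8563197.9 m.
Inverse transverse Mercator on WGS84 gives φ = 77.10129961°, λ = -131.82809801°.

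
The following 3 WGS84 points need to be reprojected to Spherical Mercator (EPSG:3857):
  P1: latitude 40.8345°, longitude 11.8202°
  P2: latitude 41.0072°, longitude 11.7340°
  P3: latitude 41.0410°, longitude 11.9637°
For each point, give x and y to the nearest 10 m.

Web Mercator: x = R·λ, y = R·ln tan(π/4+φ/2), R = 6378137 m.
P1 (40.8345°, 11.8202°) → (1315818.645, 4987961.014) m.
P2 (41.0072°, 11.7340°) → (1306222.905, 5013403.720) m.
P3 (41.0410°, 11.9637°) → (1331792.992, 5018391.037) m.

P1: x 1315820 m, y 4987960 m; P2: x 1306220 m, y 5013400 m; P3: x 1331790 m, y 5018390 m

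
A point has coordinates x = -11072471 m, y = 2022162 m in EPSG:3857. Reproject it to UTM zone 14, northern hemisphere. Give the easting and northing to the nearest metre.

E 450663 m, N 1975698 m

Web Mercator inverse (R = 6378137 m) → φ = 17.86849638°, λ = -99.46569932°.
UTM 14N forward: E = 450662.992 m, N = 1975698.113 m.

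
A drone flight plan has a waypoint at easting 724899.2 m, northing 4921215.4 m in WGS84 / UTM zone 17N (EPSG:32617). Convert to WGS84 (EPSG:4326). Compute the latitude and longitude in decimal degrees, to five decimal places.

lat 44.40930°, lon -78.17540°

Zone 17N: λ₀ = -81°, k₀ = 0.9996, false easting 500000 m.
Meridian distance M = (N − FN)/k₀ = 4923184.7 m.
Inverse transverse Mercator on WGS84 gives φ = 44.40929979°, λ = -78.17539985°.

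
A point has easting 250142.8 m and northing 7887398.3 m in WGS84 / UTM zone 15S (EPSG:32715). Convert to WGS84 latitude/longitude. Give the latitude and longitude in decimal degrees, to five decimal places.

Zone 15S: λ₀ = -93°, k₀ = 0.9996, false easting 500000 m, false northing 10000000 m.
Meridian distance M = (N − FN)/k₀ = -2113447.1 m.
Inverse transverse Mercator on WGS84 gives φ = -19.09109982°, λ = -95.37469996°.

lat -19.09110°, lon -95.37470°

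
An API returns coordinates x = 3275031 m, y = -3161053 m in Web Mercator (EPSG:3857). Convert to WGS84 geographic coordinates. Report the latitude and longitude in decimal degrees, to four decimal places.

lat -27.3004°, lon 29.4201°

R = 6378137 m. λ = x/R = 29.42010403°.
φ = 2·arctan(exp(y/R)) − 90° = 2·arctan(0.60920) − 90° = -27.30039879°.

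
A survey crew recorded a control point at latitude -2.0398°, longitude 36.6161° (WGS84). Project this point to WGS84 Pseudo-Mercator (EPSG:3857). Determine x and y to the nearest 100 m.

Web Mercator is spherical with R = a = 6378137 m.
x = R·λ = 6378137 × 0.639071504 = 4076085.607 m.
y = R·ln tan(π/4 + φ/2) = 6378137 × -0.035608749 = -227117.479 m.

x 4076100 m, y -227100 m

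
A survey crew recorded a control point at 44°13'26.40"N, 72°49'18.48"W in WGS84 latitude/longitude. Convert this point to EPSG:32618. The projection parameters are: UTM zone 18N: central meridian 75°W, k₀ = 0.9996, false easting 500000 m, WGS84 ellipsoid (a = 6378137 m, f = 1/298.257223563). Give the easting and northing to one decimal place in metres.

Zone 18 central meridian λ₀ = 6×18 − 183 = -75°; Δλ = +2.1782°.
Transverse Mercator on WGS84 with k₀ = 0.9996 gives E = 673978.081 m, N = 4899059.631 m.

E 673978.1 m, N 4899059.6 m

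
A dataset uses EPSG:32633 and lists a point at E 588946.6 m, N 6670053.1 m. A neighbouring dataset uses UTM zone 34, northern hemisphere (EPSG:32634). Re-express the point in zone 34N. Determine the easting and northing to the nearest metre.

UTM 33N → geographic: φ = 60.15770036°, λ = 16.60240016°.
UTM 34N (λ₀ = 21°) forward: E = 256001.466 m, N = 6677102.219 m.

E 256001 m, N 6677102 m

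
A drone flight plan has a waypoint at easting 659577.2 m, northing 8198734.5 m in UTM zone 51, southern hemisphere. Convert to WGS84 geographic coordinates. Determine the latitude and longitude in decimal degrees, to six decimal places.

Zone 51S: λ₀ = 123°, k₀ = 0.9996, false easting 500000 m, false northing 10000000 m.
Meridian distance M = (N − FN)/k₀ = -1801986.3 m.
Inverse transverse Mercator on WGS84 gives φ = -16.28699985°, λ = 124.49350041°.

lat -16.287000°, lon 124.493500°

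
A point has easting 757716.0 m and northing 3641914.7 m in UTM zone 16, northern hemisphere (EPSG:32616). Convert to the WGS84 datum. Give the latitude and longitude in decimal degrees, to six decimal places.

lat 32.885100°, lon -84.245200°

Zone 16N: λ₀ = -87°, k₀ = 0.9996, false easting 500000 m.
Meridian distance M = (N − FN)/k₀ = 3643372.0 m.
Inverse transverse Mercator on WGS84 gives φ = 32.88509984°, λ = -84.24520044°.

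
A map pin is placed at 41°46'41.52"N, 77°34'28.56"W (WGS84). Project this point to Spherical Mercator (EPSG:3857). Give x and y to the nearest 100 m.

Web Mercator is spherical with R = a = 6378137 m.
x = R·λ = 6378137 × -1.353932186 = -8635564.970 m.
y = R·ln tan(π/4 + φ/2) = 6378137 × 0.803967141 = 5127812.567 m.

x -8635600 m, y 5127800 m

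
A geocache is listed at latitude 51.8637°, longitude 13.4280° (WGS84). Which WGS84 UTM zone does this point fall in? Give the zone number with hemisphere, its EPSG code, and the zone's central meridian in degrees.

Zone 33N (EPSG:32633), central meridian 15°

UTM zone = ⌊(λ + 180)/6⌋ + 1; 13.4280° ∈ [12°, 18°) → zone 33.
Hemisphere: N (φ ≥ 0).
Central meridian λ₀ = 6×33 − 183 = 15°.
EPSG code: 32633.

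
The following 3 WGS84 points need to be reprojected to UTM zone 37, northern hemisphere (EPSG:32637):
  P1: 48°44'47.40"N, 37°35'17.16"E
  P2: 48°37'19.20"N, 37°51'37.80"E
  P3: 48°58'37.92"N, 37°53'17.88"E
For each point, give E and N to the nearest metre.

P1: E 396208 m, N 5400238 m; P2: E 416026 m, N 5386063 m; P3: E 418651 m, N 5425517 m

UTM zone 37N: λ₀ = 39°, k₀ = 0.9996.
P1 (48.7465°, 37.5881°) → (396208.355, 5400237.529) m.
P2 (48.6220°, 37.8605°) → (416025.904, 5386063.323) m.
P3 (48.9772°, 37.8883°) → (418651.047, 5425516.664) m.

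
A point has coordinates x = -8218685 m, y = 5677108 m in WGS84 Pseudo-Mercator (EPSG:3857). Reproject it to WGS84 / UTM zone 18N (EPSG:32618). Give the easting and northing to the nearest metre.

Web Mercator inverse (R = 6378137 m) → φ = 45.35200027°, λ = -73.82970351°.
UTM 18N forward: E = 591670.685 m, N = 5022720.481 m.

E 591671 m, N 5022720 m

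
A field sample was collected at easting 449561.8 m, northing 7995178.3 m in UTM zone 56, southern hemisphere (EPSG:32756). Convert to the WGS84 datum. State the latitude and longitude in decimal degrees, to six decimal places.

lat -18.131700°, lon 152.523200°

Zone 56S: λ₀ = 153°, k₀ = 0.9996, false easting 500000 m, false northing 10000000 m.
Meridian distance M = (N − FN)/k₀ = -2005623.9 m.
Inverse transverse Mercator on WGS84 gives φ = -18.13169973°, λ = 152.52319970°.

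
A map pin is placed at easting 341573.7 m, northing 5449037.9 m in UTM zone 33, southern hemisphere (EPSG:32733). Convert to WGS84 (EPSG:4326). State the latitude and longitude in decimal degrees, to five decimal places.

lat -41.09450°, lon 13.11360°

Zone 33S: λ₀ = 15°, k₀ = 0.9996, false easting 500000 m, false northing 10000000 m.
Meridian distance M = (N − FN)/k₀ = -4552783.2 m.
Inverse transverse Mercator on WGS84 gives φ = -41.09449975°, λ = 13.11359961°.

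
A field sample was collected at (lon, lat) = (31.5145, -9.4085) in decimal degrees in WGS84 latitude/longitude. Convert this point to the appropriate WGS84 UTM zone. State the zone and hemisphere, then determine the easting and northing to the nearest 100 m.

Zone 36S: E 336900 m, N 8959600 m

Longitude 31.5145° lies in the 6° band [30°, 36°), giving zone 36; latitude is south of the equator, so 36S.
Zone 36 central meridian λ₀ = 6×36 − 183 = 33°; Δλ = -1.4855°.
Transverse Mercator on WGS84 with k₀ = 0.9996 gives E = 336892.654 m, N = 8959638.985 m.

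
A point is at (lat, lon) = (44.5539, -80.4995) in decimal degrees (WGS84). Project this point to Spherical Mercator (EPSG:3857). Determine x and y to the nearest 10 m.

x -8961160 m, y 5551560 m

Web Mercator is spherical with R = a = 6378137 m.
x = R·λ = 6378137 × -1.404981321 = -8961163.349 m.
y = R·ln tan(π/4 + φ/2) = 6378137 × 0.870405176 = 5551563.457 m.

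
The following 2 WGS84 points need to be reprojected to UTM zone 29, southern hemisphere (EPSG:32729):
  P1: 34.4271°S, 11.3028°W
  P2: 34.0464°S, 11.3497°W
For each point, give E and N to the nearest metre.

P1: E 288391 m, N 6188081 m; P2: E 283105 m, N 6230208 m

UTM zone 29S: λ₀ = -9°, k₀ = 0.9996.
P1 (-34.4271°, -11.3028°) → (288390.915, 6188081.454) m.
P2 (-34.0464°, -11.3497°) → (283105.485, 6230208.475) m.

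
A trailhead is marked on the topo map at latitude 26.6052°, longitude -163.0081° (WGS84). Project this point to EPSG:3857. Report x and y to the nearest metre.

Web Mercator is spherical with R = a = 6378137 m.
x = R·λ = 6378137 × -2.845028052 = -18145978.687 m.
y = R·ln tan(π/4 + φ/2) = 6378137 × 0.481995401 = 3074232.704 m.

x -18145979 m, y 3074233 m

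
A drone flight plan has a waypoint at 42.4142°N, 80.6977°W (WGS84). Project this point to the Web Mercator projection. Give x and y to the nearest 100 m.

Web Mercator is spherical with R = a = 6378137 m.
x = R·λ = 6378137 × -1.408440564 = -8983226.872 m.
y = R·ln tan(π/4 + φ/2) = 6378137 × 0.818926898 = 5223227.952 m.

x -8983200 m, y 5223200 m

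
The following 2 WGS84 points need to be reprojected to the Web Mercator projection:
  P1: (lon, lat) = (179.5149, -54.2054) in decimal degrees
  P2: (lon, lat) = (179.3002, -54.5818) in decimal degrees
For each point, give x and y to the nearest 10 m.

P1: x 19983510 m, y -7209150 m; P2: x 19959610 m, y -7281120 m

Web Mercator: x = R·λ, y = R·ln tan(π/4+φ/2), R = 6378137 m.
P1 (-54.2054°, 179.5149°) → (19983507.258, -7209152.967) m.
P2 (-54.5818°, 179.3002°) → (19959606.963, -7281121.419) m.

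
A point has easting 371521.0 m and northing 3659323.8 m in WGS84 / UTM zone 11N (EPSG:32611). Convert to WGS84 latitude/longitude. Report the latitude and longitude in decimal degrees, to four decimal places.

lat 33.0649°, lon -118.3763°

Zone 11N: λ₀ = -117°, k₀ = 0.9996, false easting 500000 m.
Meridian distance M = (N − FN)/k₀ = 3660788.1 m.
Inverse transverse Mercator on WGS84 gives φ = 33.06490005°, λ = -118.37629956°.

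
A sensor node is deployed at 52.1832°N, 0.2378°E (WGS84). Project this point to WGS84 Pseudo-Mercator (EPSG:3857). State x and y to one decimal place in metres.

Web Mercator is spherical with R = a = 6378137 m.
x = R·λ = 6378137 × 0.004150393 = 26471.775 m.
y = R·ln tan(π/4 + φ/2) = 6378137 × 1.071365885 = 6833318.389 m.

x 26471.8 m, y 6833318.4 m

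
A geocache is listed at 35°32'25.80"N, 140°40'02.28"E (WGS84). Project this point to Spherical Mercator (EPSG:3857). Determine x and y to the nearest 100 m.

x 15659000 m, y 4237600 m

Web Mercator is spherical with R = a = 6378137 m.
x = R·λ = 6378137 × 2.455107535 = 15659012.207 m.
y = R·ln tan(π/4 + φ/2) = 6378137 × 0.664391138 = 4237577.697 m.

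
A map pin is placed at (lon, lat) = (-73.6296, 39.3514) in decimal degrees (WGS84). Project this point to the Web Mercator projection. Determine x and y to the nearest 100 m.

Web Mercator is spherical with R = a = 6378137 m.
x = R·λ = 6378137 × -1.285078947 = -8196409.579 m.
y = R·ln tan(π/4 + φ/2) = 6378137 × 0.748201604 = 4772132.334 m.

x -8196400 m, y 4772100 m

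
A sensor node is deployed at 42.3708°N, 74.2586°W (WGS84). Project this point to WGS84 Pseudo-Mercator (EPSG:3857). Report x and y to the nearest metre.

Web Mercator is spherical with R = a = 6378137 m.
x = R·λ = 6378137 × -1.296057068 = -8266429.539 m.
y = R·ln tan(π/4 + φ/2) = 6378137 × 0.817901268 = 5216686.339 m.

x -8266430 m, y 5216686 m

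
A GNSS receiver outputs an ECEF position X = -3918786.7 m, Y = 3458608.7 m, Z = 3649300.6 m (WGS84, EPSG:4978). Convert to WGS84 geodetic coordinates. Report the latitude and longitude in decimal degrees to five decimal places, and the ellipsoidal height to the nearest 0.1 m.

lat 35.10340°, lon 138.56930°, h 3552.5 m

λ = atan2(Y, X) = 138.56930049°; p = √(X²+Y²) = 5226745.0 m.
Bowring's method on WGS84 (a = 6378137 m, b = 6356752.314 m) gives φ = 35.10339988°, h = 3552.469 m.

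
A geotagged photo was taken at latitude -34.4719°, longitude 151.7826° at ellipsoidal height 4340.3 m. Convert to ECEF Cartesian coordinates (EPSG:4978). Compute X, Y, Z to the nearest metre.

WGS84: a = 6378137 m, e² = 0.006694380; N(φ) = a/√(1−e²sin²φ) = 6384987.296 m.
X = (N+h)·cosφ·cosλ = -4641409.727 m; Y = (N+h)·cosφ·sinλ = 2490517.142 m; Z = (N(1−e²)+h)·sinφ = -3592179.188 m.

X -4641410 m, Y 2490517 m, Z -3592179 m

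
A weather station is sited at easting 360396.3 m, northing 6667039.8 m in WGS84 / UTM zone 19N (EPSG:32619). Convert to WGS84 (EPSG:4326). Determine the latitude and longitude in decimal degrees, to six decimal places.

Zone 19N: λ₀ = -69°, k₀ = 0.9996, false easting 500000 m.
Meridian distance M = (N − FN)/k₀ = 6669707.7 m.
Inverse transverse Mercator on WGS84 gives φ = 60.11650007°, λ = -71.51210067°.

lat 60.116500°, lon -71.512101°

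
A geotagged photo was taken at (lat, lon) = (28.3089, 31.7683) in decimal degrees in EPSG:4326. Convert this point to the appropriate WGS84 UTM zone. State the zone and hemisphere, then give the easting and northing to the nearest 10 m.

Longitude 31.7683° lies in the 6° band [30°, 36°), giving zone 36; latitude is north of the equator, so 36N.
Zone 36 central meridian λ₀ = 6×36 − 183 = 33°; Δλ = -1.2317°.
Transverse Mercator on WGS84 with k₀ = 0.9996 gives E = 379238.094 m, N = 3132037.193 m.

Zone 36N: E 379240 m, N 3132040 m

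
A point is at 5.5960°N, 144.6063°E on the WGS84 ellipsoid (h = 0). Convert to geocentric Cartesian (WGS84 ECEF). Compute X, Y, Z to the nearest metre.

WGS84: a = 6378137 m, e² = 0.006694380; N(φ) = a/√(1−e²sin²φ) = 6378340.013 m.
X = (N+h)·cosφ·cosλ = -5174788.423 m; Y = (N+h)·cosφ·sinλ = 3676674.415 m; Z = (N(1−e²)+h)·sinφ = 617810.017 m.

X -5174788 m, Y 3676674 m, Z 617810 m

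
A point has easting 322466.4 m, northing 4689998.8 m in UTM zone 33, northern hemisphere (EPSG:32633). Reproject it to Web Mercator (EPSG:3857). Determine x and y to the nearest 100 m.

Unproject from UTM 33N (λ₀ = 15°) → φ = 42.34200016°, λ = 12.84479957°.
Web Mercator (R = 6378137 m): x = 1429876.548 m, y = 5212347.880 m.

x 1429900 m, y 5212300 m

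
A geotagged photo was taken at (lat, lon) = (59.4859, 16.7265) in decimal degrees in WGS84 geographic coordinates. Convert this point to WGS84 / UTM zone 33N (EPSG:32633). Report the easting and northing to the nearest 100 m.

Zone 33 central meridian λ₀ = 6×33 − 183 = 15°; Δλ = +1.7265°.
Transverse Mercator on WGS84 with k₀ = 0.9996 gives E = 597783.162 m, N = 6595428.658 m.

E 597800 m, N 6595400 m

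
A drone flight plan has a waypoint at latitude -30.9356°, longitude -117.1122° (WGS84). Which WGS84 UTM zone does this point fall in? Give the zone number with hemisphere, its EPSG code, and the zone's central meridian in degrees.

Zone 11S (EPSG:32711), central meridian -117°

UTM zone = ⌊(λ + 180)/6⌋ + 1; -117.1122° ∈ [-120°, -114°) → zone 11.
Hemisphere: S (φ < 0).
Central meridian λ₀ = 6×11 − 183 = -117°.
EPSG code: 32711.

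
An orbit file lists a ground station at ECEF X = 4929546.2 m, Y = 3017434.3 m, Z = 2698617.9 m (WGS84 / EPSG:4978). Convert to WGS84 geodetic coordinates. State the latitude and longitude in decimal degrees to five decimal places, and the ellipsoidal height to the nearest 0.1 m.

lat 25.17610°, lon 31.47130°, h 4411.1 m

λ = atan2(Y, X) = 31.47129987°; p = √(X²+Y²) = 5779734.9 m.
Bowring's method on WGS84 (a = 6378137 m, b = 6356752.314 m) gives φ = 25.17609983°, h = 4411.125 m.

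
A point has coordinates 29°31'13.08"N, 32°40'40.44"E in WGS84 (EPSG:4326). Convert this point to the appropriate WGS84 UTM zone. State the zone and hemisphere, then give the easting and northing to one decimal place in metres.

Longitude 32.6779° lies in the 6° band [30°, 36°), giving zone 36; latitude is north of the equator, so 36N.
Zone 36 central meridian λ₀ = 6×36 − 183 = 33°; Δλ = -0.3221°.
Transverse Mercator on WGS84 with k₀ = 0.9996 gives E = 468785.796 m, N = 3265675.870 m.

Zone 36N: E 468785.8 m, N 3265675.9 m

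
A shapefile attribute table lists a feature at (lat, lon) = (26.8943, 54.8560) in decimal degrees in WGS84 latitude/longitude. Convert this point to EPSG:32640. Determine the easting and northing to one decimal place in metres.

E 287054.5 m, N 2976530.9 m

Zone 40 central meridian λ₀ = 6×40 − 183 = 57°; Δλ = -2.1440°.
Transverse Mercator on WGS84 with k₀ = 0.9996 gives E = 287054.545 m, N = 2976530.869 m.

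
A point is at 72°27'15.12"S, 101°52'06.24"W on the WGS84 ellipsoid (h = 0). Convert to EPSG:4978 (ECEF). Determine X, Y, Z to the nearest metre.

WGS84: a = 6378137 m, e² = 0.006694380; N(φ) = a/√(1−e²sin²φ) = 6397634.632 m.
X = (N+h)·cosφ·cosλ = -396661.499 m; Y = (N+h)·cosφ·sinλ = -1887452.258 m; Z = (N(1−e²)+h)·sinφ = -6059157.159 m.

X -396661 m, Y -1887452 m, Z -6059157 m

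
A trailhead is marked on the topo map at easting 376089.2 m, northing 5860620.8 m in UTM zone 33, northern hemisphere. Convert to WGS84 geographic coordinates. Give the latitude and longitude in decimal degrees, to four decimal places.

lat 52.8810°, lon 13.1586°

Zone 33N: λ₀ = 15°, k₀ = 0.9996, false easting 500000 m.
Meridian distance M = (N − FN)/k₀ = 5862966.0 m.
Inverse transverse Mercator on WGS84 gives φ = 52.88099961°, λ = 13.15859946°.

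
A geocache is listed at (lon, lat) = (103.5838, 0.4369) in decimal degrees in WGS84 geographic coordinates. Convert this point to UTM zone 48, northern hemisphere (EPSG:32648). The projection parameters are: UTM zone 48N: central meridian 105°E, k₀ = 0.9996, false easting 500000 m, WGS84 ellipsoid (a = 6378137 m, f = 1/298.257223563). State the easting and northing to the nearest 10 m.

E 342400 m, N 48310 m

Zone 48 central meridian λ₀ = 6×48 − 183 = 105°; Δλ = -1.4162°.
Transverse Mercator on WGS84 with k₀ = 0.9996 gives E = 342400.794 m, N = 48305.441 m.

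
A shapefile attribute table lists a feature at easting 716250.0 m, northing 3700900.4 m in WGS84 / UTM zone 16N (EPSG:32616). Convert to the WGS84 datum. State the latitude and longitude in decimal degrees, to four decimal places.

Zone 16N: λ₀ = -87°, k₀ = 0.9996, false easting 500000 m.
Meridian distance M = (N − FN)/k₀ = 3702381.4 m.
Inverse transverse Mercator on WGS84 gives φ = 33.42570028°, λ = -84.67410013°.

lat 33.4257°, lon -84.6741°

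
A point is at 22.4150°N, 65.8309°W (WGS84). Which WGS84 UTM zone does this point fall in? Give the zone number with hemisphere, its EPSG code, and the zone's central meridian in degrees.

UTM zone = ⌊(λ + 180)/6⌋ + 1; -65.8309° ∈ [-66°, -60°) → zone 20.
Hemisphere: N (φ ≥ 0).
Central meridian λ₀ = 6×20 − 183 = -63°.
EPSG code: 32620.

Zone 20N (EPSG:32620), central meridian -63°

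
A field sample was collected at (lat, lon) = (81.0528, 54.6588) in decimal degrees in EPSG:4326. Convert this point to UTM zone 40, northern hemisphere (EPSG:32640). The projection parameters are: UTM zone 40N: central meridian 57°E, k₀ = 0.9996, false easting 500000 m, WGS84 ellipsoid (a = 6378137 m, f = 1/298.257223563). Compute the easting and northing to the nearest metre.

Zone 40 central meridian λ₀ = 6×40 − 183 = 57°; Δλ = -2.3412°.
Transverse Mercator on WGS84 with k₀ = 0.9996 gives E = 459361.084 m, N = 8999918.289 m.

E 459361 m, N 8999918 m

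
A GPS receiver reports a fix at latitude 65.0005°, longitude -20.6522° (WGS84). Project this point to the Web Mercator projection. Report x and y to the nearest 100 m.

x -2299000 m, y 9608500 m

Web Mercator is spherical with R = a = 6378137 m.
x = R·λ = 6378137 × -0.360448888 = -2298992.388 m.
y = R·ln tan(π/4 + φ/2) = 6378137 × 1.506474887 = 9608503.213 m.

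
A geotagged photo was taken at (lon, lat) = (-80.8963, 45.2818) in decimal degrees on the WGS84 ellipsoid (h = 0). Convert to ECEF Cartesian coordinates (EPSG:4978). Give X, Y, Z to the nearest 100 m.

WGS84: a = 6378137 m, e² = 0.006694380; N(φ) = a/√(1−e²sin²φ) = 6388943.821 m.
X = (N+h)·cosφ·cosλ = 711269.083 m; Y = (N+h)·cosφ·sinλ = -4438765.755 m; Z = (N(1−e²)+h)·sinφ = 4509438.827 m.

X 711300 m, Y -4438800 m, Z 4509400 m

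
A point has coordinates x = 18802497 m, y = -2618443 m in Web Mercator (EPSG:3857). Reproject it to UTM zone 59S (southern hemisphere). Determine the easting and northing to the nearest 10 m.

Web Mercator inverse (R = 6378137 m) → φ = -22.88769595°, λ = 168.90570435°.
UTM 59S forward: E = 285162.641 m, N = 7467384.628 m.

E 285160 m, N 7467380 m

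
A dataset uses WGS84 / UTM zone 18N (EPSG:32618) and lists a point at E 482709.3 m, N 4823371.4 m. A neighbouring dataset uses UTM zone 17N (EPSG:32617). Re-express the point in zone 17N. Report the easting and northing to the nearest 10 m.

E 967310 m, N 4839640 m

UTM 18N → geographic: φ = 43.56309959°, λ = -75.21409954°.
UTM 17N (λ₀ = -81°) forward: E = 967309.932 m, N = 4839638.388 m.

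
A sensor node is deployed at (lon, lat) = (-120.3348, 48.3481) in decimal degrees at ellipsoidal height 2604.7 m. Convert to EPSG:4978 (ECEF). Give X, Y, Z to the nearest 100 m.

WGS84: a = 6378137 m, e² = 0.006694380; N(φ) = a/√(1−e²sin²φ) = 6390089.622 m.
X = (N+h)·cosφ·cosλ = -2145766.601 m; Y = (N+h)·cosφ·sinλ = -3666924.770 m; Z = (N(1−e²)+h)·sinφ = 4744634.737 m.

X -2145800 m, Y -3666900 m, Z 4744600 m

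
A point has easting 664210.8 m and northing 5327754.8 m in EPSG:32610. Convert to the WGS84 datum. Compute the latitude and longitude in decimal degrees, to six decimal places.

Zone 10N: λ₀ = -123°, k₀ = 0.9996, false easting 500000 m.
Meridian distance M = (N − FN)/k₀ = 5329886.8 m.
Inverse transverse Mercator on WGS84 gives φ = 48.08190020°, λ = -120.79510031°.

lat 48.081900°, lon -120.795100°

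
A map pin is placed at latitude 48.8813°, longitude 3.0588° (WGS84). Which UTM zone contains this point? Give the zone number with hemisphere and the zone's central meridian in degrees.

Zone 31N, central meridian 3°

UTM zone = ⌊(λ + 180)/6⌋ + 1; 3.0588° ∈ [0°, 6°) → zone 31.
Hemisphere: N (φ ≥ 0).
Central meridian λ₀ = 6×31 − 183 = 3°.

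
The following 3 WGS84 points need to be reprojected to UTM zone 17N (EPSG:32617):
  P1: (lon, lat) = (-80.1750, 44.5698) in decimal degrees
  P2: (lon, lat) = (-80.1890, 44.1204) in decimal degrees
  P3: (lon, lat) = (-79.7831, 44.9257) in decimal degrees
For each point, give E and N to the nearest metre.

UTM zone 17N: λ₀ = -81°, k₀ = 0.9996.
P1 (44.5698°, -80.1750°) → (565507.384, 4935493.424) m.
P2 (44.1204°, -80.1890°) → (564889.642, 4885565.267) m.
P3 (44.9257°, -79.7831°) → (596034.240, 4975416.914) m.

P1: E 565507 m, N 4935493 m; P2: E 564890 m, N 4885565 m; P3: E 596034 m, N 4975417 m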